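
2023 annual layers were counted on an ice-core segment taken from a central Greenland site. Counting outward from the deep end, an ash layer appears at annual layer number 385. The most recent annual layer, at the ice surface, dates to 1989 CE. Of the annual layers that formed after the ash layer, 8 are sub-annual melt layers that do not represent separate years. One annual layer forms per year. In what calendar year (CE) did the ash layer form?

359 CE

The ash layer sits at annual layer 385 from the deep end, so 2023 − 385 = 1638 annual layers formed after it.
Excluding 8 false annual layers: 1638 − 8 = 1630.
The annual layer at the ice surface is 1989 CE, so the ash layer dates to 1989 − 1630 = 359 CE.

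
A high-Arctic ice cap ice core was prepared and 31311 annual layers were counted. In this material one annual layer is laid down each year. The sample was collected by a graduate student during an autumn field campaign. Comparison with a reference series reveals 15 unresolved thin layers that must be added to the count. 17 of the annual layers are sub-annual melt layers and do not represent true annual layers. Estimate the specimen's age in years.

Correcting the raw count gives 31311 − 17 + 15 = 31309 true annual layers.
With a one-to-one annual layer periodicity this is 31309 years.

31309 yr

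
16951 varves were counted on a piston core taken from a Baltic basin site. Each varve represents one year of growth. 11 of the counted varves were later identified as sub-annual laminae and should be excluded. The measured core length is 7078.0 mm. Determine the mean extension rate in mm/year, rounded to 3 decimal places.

0.418 mm/year

Correcting the raw count gives 16951 − 11 = 16940 true varves.
Extension rate ≈ 7078.0 / 16940 = 0.418 mm/year.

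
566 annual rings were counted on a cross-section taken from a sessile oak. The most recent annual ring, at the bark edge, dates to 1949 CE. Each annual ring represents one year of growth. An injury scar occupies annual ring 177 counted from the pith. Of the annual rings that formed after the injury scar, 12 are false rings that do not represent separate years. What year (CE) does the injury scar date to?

566 − 177 = 389 annual rings lie beyond the injury scar toward the bark edge.
Removing the 12 false annual rings leaves 389 − 12 = 377 true annual rings beyond the injury scar.
Counting back 377 years from 1949 CE places the injury scar in 1949 − 377 = 1572 CE.

1572 CE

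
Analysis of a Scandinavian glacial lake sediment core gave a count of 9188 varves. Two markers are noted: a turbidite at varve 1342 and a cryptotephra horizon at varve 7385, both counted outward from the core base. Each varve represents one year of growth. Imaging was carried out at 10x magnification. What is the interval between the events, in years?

Separation: 7385 − 1342 = 6043 varves.
One varve per year makes the interval 6043 years.

6043 yr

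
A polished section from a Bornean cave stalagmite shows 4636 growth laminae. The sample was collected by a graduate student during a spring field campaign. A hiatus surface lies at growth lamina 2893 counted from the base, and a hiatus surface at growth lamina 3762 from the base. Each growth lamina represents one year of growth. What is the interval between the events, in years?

Separation: 3762 − 2893 = 869 growth laminae.
That is 869 years at one growth lamina per year.

869 years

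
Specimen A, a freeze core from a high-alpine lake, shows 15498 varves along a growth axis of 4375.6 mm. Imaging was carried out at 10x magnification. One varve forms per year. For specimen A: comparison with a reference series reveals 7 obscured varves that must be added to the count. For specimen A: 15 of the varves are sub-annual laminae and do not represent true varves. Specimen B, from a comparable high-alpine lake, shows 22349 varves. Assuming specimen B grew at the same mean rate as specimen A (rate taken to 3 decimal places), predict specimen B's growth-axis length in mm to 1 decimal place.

6302.4 mm

Specimen A: after corrections the count is 15498 − 15 + 7 = 15490 varves.
A: Extension rate ≈ 4375.6 / 15490 = 0.282 mm/yr.
Length of B = 0.282 × 22349 = 6302.4 mm.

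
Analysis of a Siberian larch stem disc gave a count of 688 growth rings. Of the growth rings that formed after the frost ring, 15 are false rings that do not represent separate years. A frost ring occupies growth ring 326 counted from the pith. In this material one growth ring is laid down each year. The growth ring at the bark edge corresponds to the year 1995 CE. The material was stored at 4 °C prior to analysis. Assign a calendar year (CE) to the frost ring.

688 − 326 = 362 growth rings lie beyond the frost ring toward the bark edge.
Removing the 15 false growth rings leaves 362 − 15 = 347 true growth rings beyond the frost ring.
1995 − 347 = 1648 CE.

1648 CE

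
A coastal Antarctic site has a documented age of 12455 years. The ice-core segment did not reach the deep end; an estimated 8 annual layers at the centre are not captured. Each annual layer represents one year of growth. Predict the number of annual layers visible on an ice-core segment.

12447 annual layers

At one annual layer per year, 12455 years correspond to 12455 annual layers.
12455 − 8 missed = 12447 annual layers expected in the prepared section.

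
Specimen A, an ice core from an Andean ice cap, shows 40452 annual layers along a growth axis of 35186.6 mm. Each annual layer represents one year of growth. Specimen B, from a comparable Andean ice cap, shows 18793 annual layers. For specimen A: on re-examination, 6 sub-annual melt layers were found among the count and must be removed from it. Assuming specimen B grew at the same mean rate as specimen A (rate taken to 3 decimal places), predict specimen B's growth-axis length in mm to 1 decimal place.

16349.9 mm

Specimen A: correcting the raw count gives 40452 − 6 = 40446 true annual layers.
A: 35186.6 mm over 40446 years gives 35186.6 / 40446 ≈ 0.870 mm/yr.
Length of B = 0.870 × 18793 = 16349.9 mm.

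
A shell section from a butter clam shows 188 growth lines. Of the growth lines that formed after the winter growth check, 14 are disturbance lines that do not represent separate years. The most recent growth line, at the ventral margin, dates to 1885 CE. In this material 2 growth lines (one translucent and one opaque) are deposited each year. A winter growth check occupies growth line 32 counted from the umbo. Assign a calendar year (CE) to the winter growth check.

The winter growth check sits at growth line 32 from the umbo, so 188 − 32 = 156 growth lines formed after it.
156 − 14 false = 142 true growth lines after the winter growth check.
142 growth lines at 2 per year is 142 / 2 = 71 years.
Counting back 71 years from 1885 CE places the winter growth check in 1885 − 71 = 1814 CE.

1814 CE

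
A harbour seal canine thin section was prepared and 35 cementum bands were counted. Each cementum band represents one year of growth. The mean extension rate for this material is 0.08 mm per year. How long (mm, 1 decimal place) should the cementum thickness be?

35 years of growth are recorded.
Length ≈ 0.08 × 35 = 2.8 mm.

2.8 mm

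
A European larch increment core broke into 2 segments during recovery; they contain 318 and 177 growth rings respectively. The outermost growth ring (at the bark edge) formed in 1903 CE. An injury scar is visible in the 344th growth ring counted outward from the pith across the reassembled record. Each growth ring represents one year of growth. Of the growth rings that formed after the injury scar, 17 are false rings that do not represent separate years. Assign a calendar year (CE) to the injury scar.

Total growth rings = 318 + 177 = 495.
The injury scar sits at growth ring 344 from the pith, so 495 − 344 = 151 growth rings formed after it.
151 − 17 false = 134 true growth rings after the injury scar.
1903 − 134 = 1769 CE.

1769 CE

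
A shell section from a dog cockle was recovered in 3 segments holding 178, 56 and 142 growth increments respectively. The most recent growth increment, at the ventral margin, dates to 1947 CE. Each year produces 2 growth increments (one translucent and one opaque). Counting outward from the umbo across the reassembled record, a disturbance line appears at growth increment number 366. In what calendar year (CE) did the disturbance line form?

Total growth increments = 178 + 56 + 142 = 376.
Between growth increment 366 and the ventral margin there are 376 − 366 = 10 growth increments.
Dividing by 2 growth increments per year: 10 / 2 = 5 years.
The growth increment at the ventral margin is 1947 CE, so the disturbance line dates to 1947 − 5 = 1942 CE.

1942 CE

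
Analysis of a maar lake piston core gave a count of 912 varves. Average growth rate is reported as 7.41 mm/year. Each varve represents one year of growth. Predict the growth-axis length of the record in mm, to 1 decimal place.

6757.9 mm

912 years of growth are recorded.
Predicted length = 7.41 mm/year × 912 years = 6757.9 mm.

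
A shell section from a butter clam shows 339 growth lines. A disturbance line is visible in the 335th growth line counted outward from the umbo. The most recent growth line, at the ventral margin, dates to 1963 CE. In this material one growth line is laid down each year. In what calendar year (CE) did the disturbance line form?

339 − 335 = 4 growth lines lie beyond the disturbance line toward the ventral margin.
Counting back 4 years from 1963 CE places the disturbance line in 1963 − 4 = 1959 CE.

1959 CE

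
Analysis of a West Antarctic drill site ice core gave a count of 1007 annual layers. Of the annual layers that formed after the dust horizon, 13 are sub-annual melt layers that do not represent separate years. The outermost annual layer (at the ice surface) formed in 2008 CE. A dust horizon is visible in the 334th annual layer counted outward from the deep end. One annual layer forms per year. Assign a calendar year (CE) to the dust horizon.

1348 CE

1007 − 334 = 673 annual layers lie beyond the dust horizon toward the ice surface.
673 − 13 false = 660 true annual layers after the dust horizon.
2008 − 660 = 1348 CE.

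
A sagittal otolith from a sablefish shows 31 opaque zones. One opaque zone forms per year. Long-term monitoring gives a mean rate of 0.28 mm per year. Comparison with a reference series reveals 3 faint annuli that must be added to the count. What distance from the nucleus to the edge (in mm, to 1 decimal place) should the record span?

9.5 mm

Adjusted count: 31 + 3 = 34 opaque zones.
Length ≈ 0.28 × 34 = 9.5 mm.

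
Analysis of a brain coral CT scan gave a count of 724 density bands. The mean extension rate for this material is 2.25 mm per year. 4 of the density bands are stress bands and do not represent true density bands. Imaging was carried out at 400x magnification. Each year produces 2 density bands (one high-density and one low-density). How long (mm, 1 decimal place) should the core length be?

810.0 mm

After corrections the count is 724 − 4 = 720 density bands.
Dividing by 2 density bands per year: 720 / 2 = 360 years.
Predicted length = 2.25 mm/year × 360 years = 810.0 mm.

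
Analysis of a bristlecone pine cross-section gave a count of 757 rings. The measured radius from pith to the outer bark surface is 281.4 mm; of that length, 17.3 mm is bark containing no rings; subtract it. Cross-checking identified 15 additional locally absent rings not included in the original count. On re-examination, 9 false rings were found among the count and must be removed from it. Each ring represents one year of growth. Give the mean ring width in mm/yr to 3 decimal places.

True ring count = 757 − 9 + 15 = 763.
Removing the 17.3 mm offcut leaves 281.4 − 17.3 = 264.1 mm.
264.1 mm over 763 years gives 264.1 / 763 ≈ 0.346 mm/yr.

0.346 mm/yr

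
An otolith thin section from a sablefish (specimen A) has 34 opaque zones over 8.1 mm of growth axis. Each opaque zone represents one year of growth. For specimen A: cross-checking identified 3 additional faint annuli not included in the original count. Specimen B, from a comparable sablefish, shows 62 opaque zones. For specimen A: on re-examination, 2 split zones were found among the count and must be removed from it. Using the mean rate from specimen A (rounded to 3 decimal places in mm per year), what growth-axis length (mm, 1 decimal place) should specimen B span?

Specimen A: correcting the raw count gives 34 − 2 + 3 = 35 true opaque zones.
A: Extension rate ≈ 8.1 / 35 = 0.231 mm/yr.
Length of B = 0.231 × 62 = 14.3 mm.

14.3 mm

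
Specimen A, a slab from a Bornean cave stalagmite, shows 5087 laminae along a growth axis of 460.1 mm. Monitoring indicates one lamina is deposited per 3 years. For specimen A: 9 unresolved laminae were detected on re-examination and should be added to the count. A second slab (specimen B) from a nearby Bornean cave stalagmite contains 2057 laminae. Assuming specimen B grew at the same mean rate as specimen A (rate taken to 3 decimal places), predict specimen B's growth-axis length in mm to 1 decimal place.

185.1 mm

Specimen A: true lamina count = 5087 + 9 = 5096.
Specimen A: multiplying by 3 years per lamina: 5096 × 3 = 15288 years.
A: 460.1 mm over 15288 years gives 460.1 / 15288 ≈ 0.030 mm per year.
Specimen B: at 3 years per lamina, 2057 × 3 = 6171 years. Length of B = 0.030 × 6171 = 185.1 mm.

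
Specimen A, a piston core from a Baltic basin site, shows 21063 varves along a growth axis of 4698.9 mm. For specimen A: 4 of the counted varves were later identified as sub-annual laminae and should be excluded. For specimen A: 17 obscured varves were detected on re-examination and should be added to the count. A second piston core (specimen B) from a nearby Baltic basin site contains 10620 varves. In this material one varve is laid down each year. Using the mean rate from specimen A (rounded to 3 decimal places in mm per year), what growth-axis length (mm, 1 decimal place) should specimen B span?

2368.3 mm

Specimen A: adjusted count: 21063 − 4 + 17 = 21076 varves.
A: Mean rate = 4698.9 mm / 21076 years ≈ 0.223 mm/yr.
B's length ≈ 0.223 × 10620 = 2368.3 mm.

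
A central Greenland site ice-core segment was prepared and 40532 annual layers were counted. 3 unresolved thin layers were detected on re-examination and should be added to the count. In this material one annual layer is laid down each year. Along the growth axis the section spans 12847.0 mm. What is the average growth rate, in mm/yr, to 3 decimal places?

0.317 mm/yr

Adjusted count: 40532 + 3 = 40535 annual layers.
Mean rate = 12847.0 mm / 40535 years ≈ 0.317 mm/yr.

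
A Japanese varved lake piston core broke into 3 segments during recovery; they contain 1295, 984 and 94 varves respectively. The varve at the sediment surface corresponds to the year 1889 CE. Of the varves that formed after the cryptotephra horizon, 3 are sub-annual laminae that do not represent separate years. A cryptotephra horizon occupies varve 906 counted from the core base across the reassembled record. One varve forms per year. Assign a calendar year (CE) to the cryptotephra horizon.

425 CE

Total varves = 1295 + 984 + 94 = 2373.
Between varve 906 and the sediment surface there are 2373 − 906 = 1467 varves.
Removing the 3 false varves leaves 1467 − 3 = 1464 true varves beyond the cryptotephra horizon.
The varve at the sediment surface is 1889 CE, so the cryptotephra horizon dates to 1889 − 1464 = 425 CE.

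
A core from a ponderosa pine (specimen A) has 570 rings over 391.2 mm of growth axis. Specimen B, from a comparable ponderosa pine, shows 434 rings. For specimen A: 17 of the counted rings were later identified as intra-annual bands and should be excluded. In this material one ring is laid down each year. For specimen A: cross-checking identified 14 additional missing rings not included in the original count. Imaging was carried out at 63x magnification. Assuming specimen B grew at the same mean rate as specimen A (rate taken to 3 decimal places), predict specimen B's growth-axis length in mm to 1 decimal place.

299.5 mm

Specimen A: correcting the raw count gives 570 − 17 + 14 = 567 true rings.
A: 391.2 mm over 567 years gives 391.2 / 567 ≈ 0.690 mm/year.
Length of B = 0.690 × 434 = 299.5 mm.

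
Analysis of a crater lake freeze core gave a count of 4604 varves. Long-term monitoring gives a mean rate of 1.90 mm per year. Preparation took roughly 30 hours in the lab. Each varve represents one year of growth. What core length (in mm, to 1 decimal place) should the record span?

4604 years of growth are recorded.
4604 years at 1.90 mm/year gives 1.90 × 4604 = 8747.6 mm.

8747.6 mm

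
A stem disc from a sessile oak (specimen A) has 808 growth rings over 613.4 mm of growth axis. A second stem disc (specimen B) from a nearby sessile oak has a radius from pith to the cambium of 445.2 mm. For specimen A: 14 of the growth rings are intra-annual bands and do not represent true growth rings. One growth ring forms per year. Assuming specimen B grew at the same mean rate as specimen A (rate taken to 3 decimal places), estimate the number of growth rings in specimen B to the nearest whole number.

576 growth rings

Specimen A: true growth ring count = 808 − 14 = 794.
A: Extension rate ≈ 613.4 / 794 = 0.773 mm/yr.
B spans 445.2 / 0.773 = 575.94 years ≈ 576 growth rings.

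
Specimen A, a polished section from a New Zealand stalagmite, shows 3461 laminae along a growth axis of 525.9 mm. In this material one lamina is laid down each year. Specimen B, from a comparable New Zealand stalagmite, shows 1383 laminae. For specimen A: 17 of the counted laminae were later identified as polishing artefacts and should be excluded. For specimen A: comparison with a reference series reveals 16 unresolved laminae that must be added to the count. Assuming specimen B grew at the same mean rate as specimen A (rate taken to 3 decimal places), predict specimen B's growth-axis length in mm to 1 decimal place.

Specimen A: correcting the raw count gives 3461 − 17 + 16 = 3460 true laminae.
A: 525.9 mm over 3460 years gives 525.9 / 3460 ≈ 0.152 mm per year.
Length of B = 0.152 × 1383 = 210.2 mm.

210.2 mm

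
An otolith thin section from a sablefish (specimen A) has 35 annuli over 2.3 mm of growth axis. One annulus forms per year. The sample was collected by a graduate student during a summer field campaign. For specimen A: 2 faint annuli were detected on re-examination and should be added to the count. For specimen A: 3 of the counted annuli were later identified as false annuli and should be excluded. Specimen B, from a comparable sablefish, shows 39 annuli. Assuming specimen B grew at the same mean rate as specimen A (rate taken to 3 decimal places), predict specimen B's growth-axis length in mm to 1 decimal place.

2.7 mm

Specimen A: adjusted count: 35 − 3 + 2 = 34 annuli.
A: Extension rate ≈ 2.3 / 34 = 0.068 mm/year.
For B, 0.068 mm/year × 39 years = 2.7 mm.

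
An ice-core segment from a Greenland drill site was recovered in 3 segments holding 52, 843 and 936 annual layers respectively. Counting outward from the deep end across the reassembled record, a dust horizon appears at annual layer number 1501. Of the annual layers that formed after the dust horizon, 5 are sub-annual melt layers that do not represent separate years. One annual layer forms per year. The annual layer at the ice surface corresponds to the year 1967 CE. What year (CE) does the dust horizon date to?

Total annual layers = 52 + 843 + 936 = 1831.
1831 − 1501 = 330 annual layers lie beyond the dust horizon toward the ice surface.
Excluding 5 false annual layers: 330 − 5 = 325.
The annual layer at the ice surface is 1967 CE, so the dust horizon dates to 1967 − 325 = 1642 CE.

1642 CE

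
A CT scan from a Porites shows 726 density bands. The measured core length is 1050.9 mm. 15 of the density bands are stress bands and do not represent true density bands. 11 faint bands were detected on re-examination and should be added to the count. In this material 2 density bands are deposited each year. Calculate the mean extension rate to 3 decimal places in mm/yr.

2.911 mm/yr

Adjusted count: 726 − 15 + 11 = 722 density bands.
Dividing by 2 density bands per year: 722 / 2 = 361 years.
Extension rate ≈ 1050.9 / 361 = 2.911 mm/yr.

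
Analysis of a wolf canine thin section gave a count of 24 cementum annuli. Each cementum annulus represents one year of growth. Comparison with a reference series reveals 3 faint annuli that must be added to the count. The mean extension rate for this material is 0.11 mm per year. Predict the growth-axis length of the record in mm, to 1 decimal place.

Adjusted count: 24 + 3 = 27 cementum annuli.
27 years at 0.11 mm/year gives 0.11 × 27 = 3.0 mm.

3.0 mm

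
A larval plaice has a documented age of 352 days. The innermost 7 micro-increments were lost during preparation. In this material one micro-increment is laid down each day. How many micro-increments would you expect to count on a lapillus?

345 micro-increments

One micro-increment per day gives 352 micro-increments over 352 days.
Subtracting the 7 micro-increments not captured gives 352 − 7 = 345 micro-increments in the record.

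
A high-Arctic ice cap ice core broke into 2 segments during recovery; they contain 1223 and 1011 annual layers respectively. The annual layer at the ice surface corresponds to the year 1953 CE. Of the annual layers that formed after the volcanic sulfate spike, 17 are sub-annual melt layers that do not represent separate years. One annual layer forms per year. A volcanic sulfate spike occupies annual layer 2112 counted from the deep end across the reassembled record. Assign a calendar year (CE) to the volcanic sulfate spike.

Total annual layers = 1223 + 1011 = 2234.
2234 − 2112 = 122 annual layers lie beyond the volcanic sulfate spike toward the ice surface.
Excluding 17 false annual layers: 122 − 17 = 105.
The annual layer at the ice surface is 1953 CE, so the volcanic sulfate spike dates to 1953 − 105 = 1848 CE.

1848 CE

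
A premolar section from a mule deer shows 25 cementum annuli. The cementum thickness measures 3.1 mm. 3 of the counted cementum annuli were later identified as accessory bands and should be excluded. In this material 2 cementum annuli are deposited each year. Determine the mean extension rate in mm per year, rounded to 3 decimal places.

0.282 mm per year

After corrections the count is 25 − 3 = 22 cementum annuli.
22 cementum annuli at 2 per year is 22 / 2 = 11 years.
Extension rate ≈ 3.1 / 11 = 0.282 mm per year.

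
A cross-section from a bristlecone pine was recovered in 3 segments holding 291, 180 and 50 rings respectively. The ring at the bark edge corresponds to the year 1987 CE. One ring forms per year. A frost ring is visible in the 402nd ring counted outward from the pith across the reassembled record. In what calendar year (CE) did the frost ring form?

Total rings = 291 + 180 + 50 = 521.
521 − 402 = 119 rings lie beyond the frost ring toward the bark edge.
The ring at the bark edge is 1987 CE, so the frost ring dates to 1987 − 119 = 1868 CE.

1868 CE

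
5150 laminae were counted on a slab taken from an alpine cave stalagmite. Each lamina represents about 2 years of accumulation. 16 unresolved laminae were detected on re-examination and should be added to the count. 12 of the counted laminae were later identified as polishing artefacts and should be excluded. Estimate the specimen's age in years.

Correcting the raw count gives 5150 − 12 + 16 = 5154 true laminae.
At 2 years per lamina, 5154 × 2 = 10308 years.

10308 yr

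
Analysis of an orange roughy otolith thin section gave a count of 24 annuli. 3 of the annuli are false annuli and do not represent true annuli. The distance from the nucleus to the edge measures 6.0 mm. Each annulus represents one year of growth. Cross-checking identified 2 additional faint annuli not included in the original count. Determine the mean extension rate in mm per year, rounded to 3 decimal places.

0.261 mm per year

True annulus count = 24 − 3 + 2 = 23.
Extension rate ≈ 6.0 / 23 = 0.261 mm per year.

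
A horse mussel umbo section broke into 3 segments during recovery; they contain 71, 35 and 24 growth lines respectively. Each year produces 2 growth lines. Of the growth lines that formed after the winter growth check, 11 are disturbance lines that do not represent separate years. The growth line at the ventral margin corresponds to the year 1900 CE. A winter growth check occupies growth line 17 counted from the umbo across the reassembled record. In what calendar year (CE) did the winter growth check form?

1849 CE

Total growth lines = 71 + 35 + 24 = 130.
Between growth line 17 and the ventral margin there are 130 − 17 = 113 growth lines.
Removing the 11 false growth lines leaves 113 − 11 = 102 true growth lines beyond the winter growth check.
With 2 growth lines per year, 102 / 2 = 51 years.
Counting back 51 years from 1900 CE places the winter growth check in 1900 − 51 = 1849 CE.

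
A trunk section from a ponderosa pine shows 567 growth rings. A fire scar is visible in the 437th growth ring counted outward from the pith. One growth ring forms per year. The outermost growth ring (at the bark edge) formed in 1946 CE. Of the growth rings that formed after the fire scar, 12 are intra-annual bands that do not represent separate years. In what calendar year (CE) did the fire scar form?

1828 CE

Between growth ring 437 and the bark edge there are 567 − 437 = 130 growth rings.
Excluding 12 false growth rings: 130 − 12 = 118.
Counting back 118 years from 1946 CE places the fire scar in 1946 − 118 = 1828 CE.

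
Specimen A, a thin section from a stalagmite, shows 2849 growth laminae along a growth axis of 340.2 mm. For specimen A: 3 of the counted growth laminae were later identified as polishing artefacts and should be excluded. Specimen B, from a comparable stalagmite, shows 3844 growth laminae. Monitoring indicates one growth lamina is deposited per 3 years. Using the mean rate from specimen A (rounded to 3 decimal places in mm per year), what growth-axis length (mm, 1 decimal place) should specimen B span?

461.3 mm

Specimen A: adjusted count: 2849 − 3 = 2846 growth laminae.
Specimen A: 2846 growth laminae at 3 years each span 2846 × 3 = 8538 years.
A: Extension rate ≈ 340.2 / 8538 = 0.040 mm/yr.
Specimen B: multiplying by 3 years per growth lamina: 3844 × 3 = 11532 years. B's length ≈ 0.040 × 11532 = 461.3 mm.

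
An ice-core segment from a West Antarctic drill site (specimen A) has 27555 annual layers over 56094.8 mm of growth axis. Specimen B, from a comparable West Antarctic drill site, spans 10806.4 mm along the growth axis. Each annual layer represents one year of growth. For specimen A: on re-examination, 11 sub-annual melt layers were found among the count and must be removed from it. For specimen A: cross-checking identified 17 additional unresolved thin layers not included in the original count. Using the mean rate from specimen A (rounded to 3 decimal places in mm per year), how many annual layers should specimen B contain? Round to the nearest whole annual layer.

Specimen A: adjusted count: 27555 − 11 + 17 = 27561 annual layers.
A: Mean rate = 56094.8 mm / 27561 years ≈ 2.035 mm/year.
Specimen B: 10806.4 mm / 2.035 mm per year = 5310.27 years ≈ 5310 annual layers.

5310 annual layers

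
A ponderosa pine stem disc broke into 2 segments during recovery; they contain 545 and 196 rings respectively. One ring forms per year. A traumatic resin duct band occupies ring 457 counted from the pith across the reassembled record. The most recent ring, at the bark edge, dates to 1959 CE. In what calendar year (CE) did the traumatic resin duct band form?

1675 CE

Total rings = 545 + 196 = 741.
741 − 457 = 284 rings lie beyond the traumatic resin duct band toward the bark edge.
The ring at the bark edge is 1959 CE, so the traumatic resin duct band dates to 1959 − 284 = 1675 CE.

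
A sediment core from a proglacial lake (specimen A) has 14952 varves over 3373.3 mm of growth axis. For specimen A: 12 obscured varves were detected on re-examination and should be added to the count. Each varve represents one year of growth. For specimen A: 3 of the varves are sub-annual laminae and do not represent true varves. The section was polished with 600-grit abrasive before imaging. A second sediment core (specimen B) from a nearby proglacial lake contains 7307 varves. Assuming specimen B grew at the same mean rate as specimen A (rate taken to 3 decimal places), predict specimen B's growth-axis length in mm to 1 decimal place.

1644.1 mm

Specimen A: adjusted count: 14952 − 3 + 12 = 14961 varves.
A: Extension rate ≈ 3373.3 / 14961 = 0.225 mm/year.
Length of B = 0.225 × 7307 = 1644.1 mm.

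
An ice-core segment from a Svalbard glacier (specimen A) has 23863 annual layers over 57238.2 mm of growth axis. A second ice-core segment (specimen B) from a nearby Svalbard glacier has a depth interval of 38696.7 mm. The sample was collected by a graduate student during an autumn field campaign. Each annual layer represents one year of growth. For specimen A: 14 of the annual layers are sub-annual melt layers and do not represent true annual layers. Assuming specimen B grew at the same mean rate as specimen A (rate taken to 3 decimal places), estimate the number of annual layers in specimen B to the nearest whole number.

16124 annual layers

Specimen A: after corrections the count is 23863 − 14 = 23849 annual layers.
A: Extension rate ≈ 57238.2 / 23849 = 2.400 mm/yr.
For B, 38696.7 / 2.400 = 16123.62 years ≈ 16124 annual layers.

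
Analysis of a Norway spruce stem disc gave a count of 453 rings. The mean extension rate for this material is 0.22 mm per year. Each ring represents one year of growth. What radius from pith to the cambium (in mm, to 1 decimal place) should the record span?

453 years of growth are recorded.
Predicted length = 0.22 mm/year × 453 years = 99.7 mm.

99.7 mm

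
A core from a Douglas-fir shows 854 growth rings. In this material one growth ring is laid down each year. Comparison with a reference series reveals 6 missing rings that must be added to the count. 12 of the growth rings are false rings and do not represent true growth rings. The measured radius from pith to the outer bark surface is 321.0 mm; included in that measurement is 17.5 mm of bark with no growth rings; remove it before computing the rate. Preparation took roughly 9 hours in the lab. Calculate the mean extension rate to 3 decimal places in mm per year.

Correcting the raw count gives 854 − 12 + 6 = 848 true growth rings.
Net length = 321.0 − 17.5 = 303.5 mm.
Extension rate ≈ 303.5 / 848 = 0.358 mm per year.

0.358 mm per year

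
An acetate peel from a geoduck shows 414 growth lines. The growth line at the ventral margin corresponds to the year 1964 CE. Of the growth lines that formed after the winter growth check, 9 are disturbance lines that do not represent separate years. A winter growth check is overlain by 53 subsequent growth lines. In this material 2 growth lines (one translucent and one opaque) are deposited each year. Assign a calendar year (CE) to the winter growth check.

1942 CE

53 growth lines formed after the winter growth check.
53 − 9 false = 44 true growth lines after the winter growth check.
With 2 growth lines per year, 44 / 2 = 22 years.
1964 − 22 = 1942 CE.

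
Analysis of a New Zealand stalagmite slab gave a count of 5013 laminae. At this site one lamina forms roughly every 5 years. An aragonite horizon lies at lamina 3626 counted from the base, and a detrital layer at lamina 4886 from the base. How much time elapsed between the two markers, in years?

6300 yr

4886 − 3626 = 1260 laminae lie between the two events.
Multiplying by 5 years per lamina: 1260 × 5 = 6300 years.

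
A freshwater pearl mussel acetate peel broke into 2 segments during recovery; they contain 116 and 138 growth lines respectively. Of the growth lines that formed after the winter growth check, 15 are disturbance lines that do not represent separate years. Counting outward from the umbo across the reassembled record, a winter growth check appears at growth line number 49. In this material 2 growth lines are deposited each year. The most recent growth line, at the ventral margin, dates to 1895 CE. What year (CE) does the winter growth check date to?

Total growth lines = 116 + 138 = 254.
254 − 49 = 205 growth lines lie beyond the winter growth check toward the ventral margin.
Excluding 15 false growth lines: 205 − 15 = 190.
Dividing by 2 growth lines per year: 190 / 2 = 95 years.
1895 − 95 = 1800 CE.

1800 CE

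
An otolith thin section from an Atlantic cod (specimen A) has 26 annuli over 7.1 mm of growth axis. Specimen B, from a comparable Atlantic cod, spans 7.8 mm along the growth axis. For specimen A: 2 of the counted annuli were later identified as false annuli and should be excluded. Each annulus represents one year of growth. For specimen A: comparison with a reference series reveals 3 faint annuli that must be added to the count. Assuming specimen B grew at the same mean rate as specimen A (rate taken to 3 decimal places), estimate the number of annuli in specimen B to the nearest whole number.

Specimen A: after corrections the count is 26 − 2 + 3 = 27 annuli.
A: Mean rate = 7.1 mm / 27 years ≈ 0.263 mm/yr.
Specimen B: 7.8 mm / 0.263 mm per year = 29.66 years ≈ 30 annuli.

30 annuli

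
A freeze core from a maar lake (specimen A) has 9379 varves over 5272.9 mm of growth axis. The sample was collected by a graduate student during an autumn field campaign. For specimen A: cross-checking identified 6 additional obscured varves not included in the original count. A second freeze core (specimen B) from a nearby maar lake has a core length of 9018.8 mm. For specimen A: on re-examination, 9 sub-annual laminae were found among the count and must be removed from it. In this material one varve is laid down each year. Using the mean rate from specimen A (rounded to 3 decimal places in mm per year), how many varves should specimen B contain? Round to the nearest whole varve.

16048 varves

Specimen A: true varve count = 9379 − 9 + 6 = 9376.
A: 5272.9 mm over 9376 years gives 5272.9 / 9376 ≈ 0.562 mm/year.
Specimen B: 9018.8 mm / 0.562 mm per year = 16047.69 years ≈ 16048 varves.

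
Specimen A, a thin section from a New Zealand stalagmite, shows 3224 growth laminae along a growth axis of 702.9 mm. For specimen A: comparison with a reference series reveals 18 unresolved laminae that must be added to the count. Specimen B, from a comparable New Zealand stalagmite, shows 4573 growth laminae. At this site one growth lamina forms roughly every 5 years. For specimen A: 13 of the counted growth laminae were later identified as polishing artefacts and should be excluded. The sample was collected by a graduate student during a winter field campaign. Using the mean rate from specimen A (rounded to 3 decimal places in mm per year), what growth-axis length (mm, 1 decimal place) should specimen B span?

1006.1 mm

Specimen A: adjusted count: 3224 − 13 + 18 = 3229 growth laminae.
Specimen A: multiplying by 5 years per growth lamina: 3229 × 5 = 16145 years.
A: Extension rate ≈ 702.9 / 16145 = 0.044 mm per year.
Specimen B: 4573 growth laminae at 5 years each span 4573 × 5 = 22865 years. B's length ≈ 0.044 × 22865 = 1006.1 mm.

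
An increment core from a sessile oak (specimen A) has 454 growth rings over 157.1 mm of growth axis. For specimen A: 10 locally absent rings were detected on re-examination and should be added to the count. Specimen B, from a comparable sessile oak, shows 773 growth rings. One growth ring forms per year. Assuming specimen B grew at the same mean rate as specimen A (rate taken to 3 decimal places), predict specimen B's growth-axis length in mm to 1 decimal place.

Specimen A: adjusted count: 454 + 10 = 464 growth rings.
A: Mean rate = 157.1 mm / 464 years ≈ 0.339 mm/yr.
B's length ≈ 0.339 × 773 = 262.0 mm.

262.0 mm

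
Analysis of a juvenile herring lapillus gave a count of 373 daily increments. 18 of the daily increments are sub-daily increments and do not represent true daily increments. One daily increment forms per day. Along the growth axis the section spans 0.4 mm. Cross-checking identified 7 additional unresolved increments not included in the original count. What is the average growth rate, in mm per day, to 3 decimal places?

0.001 mm per day

True daily increment count = 373 − 18 + 7 = 362.
Extension rate ≈ 0.4 / 362 = 0.001 mm per day.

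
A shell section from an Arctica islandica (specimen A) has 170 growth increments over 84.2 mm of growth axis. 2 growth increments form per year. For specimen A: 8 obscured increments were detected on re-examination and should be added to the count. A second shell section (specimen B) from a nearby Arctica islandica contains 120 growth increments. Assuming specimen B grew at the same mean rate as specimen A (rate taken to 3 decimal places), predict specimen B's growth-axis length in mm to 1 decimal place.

56.8 mm

Specimen A: adjusted count: 170 + 8 = 178 growth increments.
Specimen A: 178 growth increments at 2 per year is 178 / 2 = 89 years.
A: Extension rate ≈ 84.2 / 89 = 0.946 mm/year.
Specimen B: dividing by 2 growth increments per year: 120 / 2 = 60 years. Length of B = 0.946 × 60 = 56.8 mm.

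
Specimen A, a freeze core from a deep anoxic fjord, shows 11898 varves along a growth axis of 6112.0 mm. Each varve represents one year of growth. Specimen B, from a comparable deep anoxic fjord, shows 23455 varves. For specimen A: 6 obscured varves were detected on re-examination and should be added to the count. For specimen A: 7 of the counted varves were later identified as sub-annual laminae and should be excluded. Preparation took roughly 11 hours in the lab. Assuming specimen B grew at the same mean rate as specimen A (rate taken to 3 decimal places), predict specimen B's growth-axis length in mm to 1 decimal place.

12055.9 mm

Specimen A: true varve count = 11898 − 7 + 6 = 11897.
A: Mean rate = 6112.0 mm / 11897 years ≈ 0.514 mm per year.
Length of B = 0.514 × 23455 = 12055.9 mm.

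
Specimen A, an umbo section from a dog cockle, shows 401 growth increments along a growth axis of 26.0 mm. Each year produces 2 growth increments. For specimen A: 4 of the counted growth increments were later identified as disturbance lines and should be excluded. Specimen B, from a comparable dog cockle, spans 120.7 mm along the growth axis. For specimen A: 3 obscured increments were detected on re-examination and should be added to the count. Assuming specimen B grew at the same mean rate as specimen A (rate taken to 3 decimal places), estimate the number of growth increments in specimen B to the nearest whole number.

1857 growth increments

Specimen A: after corrections the count is 401 − 4 + 3 = 400 growth increments.
Specimen A: dividing by 2 growth increments per year: 400 / 2 = 200 years.
A: Mean rate = 26.0 mm / 200 years ≈ 0.130 mm/year.
B spans 120.7 / 0.130 = 928.46 years; at 2 growth increments per year that is 928.46 × 2 ≈ 1857 growth increments.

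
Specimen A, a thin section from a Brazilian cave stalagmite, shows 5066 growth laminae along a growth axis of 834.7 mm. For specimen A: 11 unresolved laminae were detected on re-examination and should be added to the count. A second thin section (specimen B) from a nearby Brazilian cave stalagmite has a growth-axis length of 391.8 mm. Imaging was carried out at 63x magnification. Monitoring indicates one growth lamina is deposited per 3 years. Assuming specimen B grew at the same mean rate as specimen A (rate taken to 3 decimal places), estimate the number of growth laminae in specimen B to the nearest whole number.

Specimen A: after corrections the count is 5066 + 11 = 5077 growth laminae.
Specimen A: multiplying by 3 years per growth lamina: 5077 × 3 = 15231 years.
A: Mean rate = 834.7 mm / 15231 years ≈ 0.055 mm per year.
Specimen B: 391.8 mm / 0.055 mm per year = 7123.64 years; at 3 years per growth lamina that is 7123.64 / 3 ≈ 2375 growth laminae.

2375 growth laminae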